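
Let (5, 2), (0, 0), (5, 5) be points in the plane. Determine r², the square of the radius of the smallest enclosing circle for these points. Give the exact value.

Call the three points A, B, C in the order given.
Side lengths²: AB² = 29, AC² = 9, BC² = 50.
Since BC² = 50 ≥ 29 + 9 = 38, the angle opposite BC is not acute, so the smallest enclosing circle has BC as diameter.
Centre = midpoint of BC = (2.5, 2.5), r² = 50/4 = 12.5.

12.5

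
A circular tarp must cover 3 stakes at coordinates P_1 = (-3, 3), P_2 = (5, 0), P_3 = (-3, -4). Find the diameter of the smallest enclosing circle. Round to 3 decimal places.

9.552

Side lengths²: P_1P_2² = 73, P_1P_3² = 49, P_2P_3² = 80.
Since P_2P_3² = 80 < 73 + 49 = 122, the triangle is acute, so the smallest enclosing circle is the circumcircle.
Circumcentre = (0.25, -0.5), r² = 22.8125.
Diameter = 2r = 2√(22.8125) ≈ 9.552.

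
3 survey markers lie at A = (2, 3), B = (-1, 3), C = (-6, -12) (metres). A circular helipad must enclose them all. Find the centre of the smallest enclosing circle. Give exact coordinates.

(-2, -4.5)

Side lengths²: AB² = 9, AC² = 289, BC² = 250.
Since AC² = 289 ≥ 250 + 9 = 259, the angle opposite AC is not acute, so the smallest enclosing circle has AC as diameter.
Centre = midpoint of AC = (-2, -4.5), r² = 289/4 = 72.25.
Centre = (-2, -4.5).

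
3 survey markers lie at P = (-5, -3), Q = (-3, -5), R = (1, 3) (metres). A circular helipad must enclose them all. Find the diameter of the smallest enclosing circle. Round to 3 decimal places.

Side lengths²: PQ² = 8, PR² = 72, QR² = 80.
Since QR² = 80 ≥ 72 + 8 = 80, the angle opposite QR is not acute, so the smallest enclosing circle has QR as diameter.
Centre = midpoint of QR = (-1, -1), r² = 80/4 = 20.
Diameter = 2r = 2√20 ≈ 8.944.

8.944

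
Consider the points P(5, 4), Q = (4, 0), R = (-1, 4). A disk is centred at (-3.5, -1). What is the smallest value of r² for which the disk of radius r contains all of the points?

97.25

The required radius is the distance from (-3.5, -1) to the farthest point.
Squared distances: 97.25, 57.25, 31.25.
Maximum is 97.25, attained at P.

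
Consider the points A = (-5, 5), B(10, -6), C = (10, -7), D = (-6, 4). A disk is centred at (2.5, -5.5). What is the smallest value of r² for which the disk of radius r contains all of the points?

The required radius is the distance from (2.5, -5.5) to the farthest point.
Squared distances: 166.5, 56.5, 58.5, 162.5.
Maximum is 166.5, attained at A.

166.5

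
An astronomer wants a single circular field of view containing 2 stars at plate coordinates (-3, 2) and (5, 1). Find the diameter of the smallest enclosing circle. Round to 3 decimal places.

The smallest circle enclosing two points has them as diameter endpoints.
Centre = midpoint = (1, 1.5); r² = |(-3, 2)−(5, 1)|²/4 = 65/4 = 16.25.
Diameter = 2r = 2√(16.25) ≈ 8.062.

8.062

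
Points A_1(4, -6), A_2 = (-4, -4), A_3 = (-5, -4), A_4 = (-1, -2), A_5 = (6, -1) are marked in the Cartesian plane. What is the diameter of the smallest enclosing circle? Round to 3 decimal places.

11.402

By Welzl's lemma the MEC is supported by two points (diametrically opposite) or three points (on a circumcircle).
The farthest pair is A_3–A_5 with squared distance 130. The circle on this segment as diameter has centre (0.5, -2.5) and r² = 130/4 = 32.5.
Check A_1: distance² to centre = 24.5 ≤ 32.5, so it lies inside.
All remaining points lie in this disk, and no smaller disk contains both endpoints, so this is the minimum enclosing circle.
Diameter = 2r = 2√(32.5) ≈ 11.402.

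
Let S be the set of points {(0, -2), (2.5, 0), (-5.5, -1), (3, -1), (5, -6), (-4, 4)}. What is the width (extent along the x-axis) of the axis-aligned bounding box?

10.5

max x = 5, min x = -5.5, so width = 10.5.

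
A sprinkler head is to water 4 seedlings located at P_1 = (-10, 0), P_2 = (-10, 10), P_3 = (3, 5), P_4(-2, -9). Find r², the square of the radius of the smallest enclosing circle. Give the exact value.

The farthest pair is P_2–P_4 with squared distance 425. The circle on this segment as diameter has centre (-6, 0.5) and r² = 425/4 = 106.25.
Check P_1: distance² to centre = 16.25 ≤ 106.25, so it lies inside.
All remaining points lie in this disk, and no smaller disk contains both endpoints, so this is the minimum enclosing circle.

106.25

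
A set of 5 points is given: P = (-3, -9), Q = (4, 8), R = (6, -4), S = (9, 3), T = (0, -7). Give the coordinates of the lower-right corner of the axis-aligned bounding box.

x-range [-3, 9], y-range [-9, 8].
The lower-right corner is (9, -9).

(9, -9)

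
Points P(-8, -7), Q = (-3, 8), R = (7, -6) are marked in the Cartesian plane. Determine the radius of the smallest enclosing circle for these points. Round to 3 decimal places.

Side lengths²: PQ² = 250, PR² = 226, QR² = 296.
Since QR² = 296 < 250 + 226 = 476, the triangle is acute, so the smallest enclosing circle is the circumcircle.
Circumcentre = (-19/22, -23/22), r² = 20905/242.
r = √(20905/242) ≈ 9.294.

9.294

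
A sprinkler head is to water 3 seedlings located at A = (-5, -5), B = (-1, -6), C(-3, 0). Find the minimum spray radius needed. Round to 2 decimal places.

Side lengths²: AB² = 17, AC² = 29, BC² = 40.
Since BC² = 40 < 29 + 17 = 46, the triangle is acute, so the smallest enclosing circle is the circumcircle.
Circumcentre = (-53/22, -69/22), r² = 2465/242.
r = √(2465/242) ≈ 3.19.

3.19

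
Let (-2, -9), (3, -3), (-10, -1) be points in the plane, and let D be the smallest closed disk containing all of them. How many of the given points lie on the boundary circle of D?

3

Call the three points A, B, C in the order given.
Side lengths²: AB² = 61, AC² = 128, BC² = 173.
Since BC² = 173 < 128 + 61 = 189, the triangle is acute, so the smallest enclosing circle is the circumcircle.
Circumcentre = (-79/22, -57/22), r² = 10553/242.
The points at distance exactly r from the centre are (-2, -9), (3, -3), (-10, -1) — 3 points.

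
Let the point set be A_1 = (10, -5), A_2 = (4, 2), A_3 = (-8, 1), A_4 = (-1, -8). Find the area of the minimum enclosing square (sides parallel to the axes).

The bounding box has width 18 and height 10.
An axis-aligned square enclosing the set must have side ≥ max(width, height).
So the minimum side is max(18, 10) = 18.
Area = 18² = 324.

324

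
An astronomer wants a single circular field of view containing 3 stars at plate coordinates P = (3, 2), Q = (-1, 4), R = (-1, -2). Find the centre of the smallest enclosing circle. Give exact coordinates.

Side lengths²: PQ² = 20, PR² = 32, QR² = 36.
Since QR² = 36 < 32 + 20 = 52, the triangle is acute, so the smallest enclosing circle is the circumcircle.
Circumcentre = (0, 1), r² = 10.
Centre = (0, 1).

(0, 1)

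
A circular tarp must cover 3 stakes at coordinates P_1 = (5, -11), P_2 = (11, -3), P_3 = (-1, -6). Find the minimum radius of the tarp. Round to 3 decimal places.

Side lengths²: P_1P_2² = 100, P_1P_3² = 61, P_2P_3² = 153.
Since P_2P_3² = 153 < 100 + 61 = 161, the triangle is acute, so the smallest enclosing circle is the circumcircle.
Circumcentre = (66/13, -125/26), r² = 25925/676.
r = √(25925/676) ≈ 6.193.

6.193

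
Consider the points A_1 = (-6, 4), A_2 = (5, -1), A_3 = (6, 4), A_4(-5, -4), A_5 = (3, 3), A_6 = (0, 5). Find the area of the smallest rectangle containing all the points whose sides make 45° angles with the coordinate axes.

152

In coordinates u = x + y, v = x − y the rectangle is axis-aligned; the map (x,y)→(u,v) scales areas by 2.
u-values: -2, 4, 10, -9, 6, 5; range = 10 − (-9) = 19.
v-values: -10, 6, 2, -1, 0, -5; range = 6 − (-10) = 16.
Area = (19 × 16) / 2 = 152.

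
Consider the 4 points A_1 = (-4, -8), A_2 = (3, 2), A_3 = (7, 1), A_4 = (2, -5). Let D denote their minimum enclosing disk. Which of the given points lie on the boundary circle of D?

A_1, A_3

A smallest enclosing disk is always determined by at most three of the input points on its boundary.
The farthest pair is A_1–A_3 with squared distance 202. The circle on this segment as diameter has centre (1.5, -3.5) and r² = 202/4 = 50.5.
Check A_2: distance² to centre = 32.5 ≤ 50.5, so it lies inside.
All remaining points lie in this disk, and no smaller disk contains both endpoints, so this is the minimum enclosing circle.
The points at distance exactly r from the centre are A_1, A_3 — 2 points.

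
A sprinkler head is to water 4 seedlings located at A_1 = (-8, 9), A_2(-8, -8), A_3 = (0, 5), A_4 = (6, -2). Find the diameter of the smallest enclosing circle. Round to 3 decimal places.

A smallest enclosing disk is always determined by at most three of the input points on its boundary.
The minimum enclosing circle is determined by three boundary points: A_1, A_2, A_4.
Their circumcentre is (-47/14, 0.5) with r² = 9193/98.
The farthest remaining point A_3 is at distance² 3089/98 ≤ 9193/98.
Diameter = 2r = 2√(9193/98) ≈ 19.371.

19.371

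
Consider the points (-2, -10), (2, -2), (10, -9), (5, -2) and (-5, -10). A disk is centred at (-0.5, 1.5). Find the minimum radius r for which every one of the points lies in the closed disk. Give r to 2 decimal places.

The required radius is the distance from (-0.5, 1.5) to the farthest point.
Squared distances: 134.5, 18.5, 220.5, 42.5, 152.5.
Maximum is 220.5, attained at (10, -9).
r = √(220.5) ≈ 14.85.

14.85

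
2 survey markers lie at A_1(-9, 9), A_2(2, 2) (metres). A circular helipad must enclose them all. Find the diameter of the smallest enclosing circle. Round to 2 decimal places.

13.04

The smallest circle enclosing two points has them as diameter endpoints.
Centre = midpoint = (-3.5, 5.5); r² = |A_1A_2|²/4 = 170/4 = 42.5.
Diameter = 2r = 2√(42.5) ≈ 13.04.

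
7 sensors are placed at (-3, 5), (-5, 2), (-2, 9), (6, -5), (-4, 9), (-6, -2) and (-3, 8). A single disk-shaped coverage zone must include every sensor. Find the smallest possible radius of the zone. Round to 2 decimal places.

8.60

The farthest pair is (6, -5)–(-4, 9) with squared distance 296. The circle on this segment as diameter has centre (1, 2) and r² = 296/4 = 74.
Check (-3, 5): distance² to centre = 25 ≤ 74, so it lies inside.
All remaining points lie in this disk, and no smaller disk contains both endpoints, so this is the minimum enclosing circle.
r = √74 ≈ 8.60.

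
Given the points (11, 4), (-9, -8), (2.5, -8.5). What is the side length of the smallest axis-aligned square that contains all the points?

20

The bounding box has width 20 and height 12.5.
An axis-aligned square enclosing the set must have side ≥ max(width, height).
So the minimum side is max(20, 12.5) = 20.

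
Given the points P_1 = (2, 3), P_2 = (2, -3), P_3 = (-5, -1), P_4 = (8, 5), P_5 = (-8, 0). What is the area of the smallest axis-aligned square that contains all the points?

256

The bounding box has width 16 and height 8.
An axis-aligned square enclosing the set must have side ≥ max(width, height).
So the minimum side is max(16, 8) = 16.
Area = 16² = 256.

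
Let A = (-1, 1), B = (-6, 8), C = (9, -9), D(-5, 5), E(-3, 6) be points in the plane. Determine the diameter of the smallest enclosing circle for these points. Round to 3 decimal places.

22.672

The minimum enclosing circle of a finite set is fixed by two of the points (as a diameter) or three (as a circumcircle).
The farthest pair is B–C with squared distance 514. The circle on this segment as diameter has centre (1.5, -0.5) and r² = 514/4 = 128.5.
Check A: distance² to centre = 8.5 ≤ 128.5, so it lies inside.
All remaining points lie in this disk, and no smaller disk contains both endpoints, so this is the minimum enclosing circle.
Diameter = 2r = 2√(128.5) ≈ 22.672.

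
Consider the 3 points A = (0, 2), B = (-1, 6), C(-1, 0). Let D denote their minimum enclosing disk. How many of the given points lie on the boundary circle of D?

2

Side lengths²: AB² = 17, AC² = 5, BC² = 36.
Since BC² = 36 ≥ 17 + 5 = 22, the angle opposite BC is not acute, so the smallest enclosing circle has BC as diameter.
Centre = midpoint of BC = (-1, 3), r² = 36/4 = 9.
The points at distance exactly r from the centre are B, C — 2 points.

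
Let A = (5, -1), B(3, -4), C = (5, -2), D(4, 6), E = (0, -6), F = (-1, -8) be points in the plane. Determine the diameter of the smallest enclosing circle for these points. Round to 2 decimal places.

14.87

The minimum enclosing circle of a finite set is fixed by two of the points (as a diameter) or three (as a circumcircle).
The farthest pair is D–F with squared distance 221. The circle on this segment as diameter has centre (1.5, -1) and r² = 221/4 = 55.25.
Check A: distance² to centre = 12.25 ≤ 55.25, so it lies inside.
All remaining points lie in this disk, and no smaller disk contains both endpoints, so this is the minimum enclosing circle.
Diameter = 2r = 2√(55.25) ≈ 14.87.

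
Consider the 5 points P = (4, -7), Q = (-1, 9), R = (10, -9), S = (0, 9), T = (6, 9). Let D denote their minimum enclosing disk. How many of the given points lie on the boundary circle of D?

The minimum enclosing circle of a finite set is fixed by two of the points (as a diameter) or three (as a circumcircle).
The farthest pair is Q–R with squared distance 445. The circle on this segment as diameter has centre (4.5, 0) and r² = 445/4 = 111.25.
Check P: distance² to centre = 49.25 ≤ 111.25, so it lies inside.
All remaining points lie in this disk, and no smaller disk contains both endpoints, so this is the minimum enclosing circle.
The points at distance exactly r from the centre are Q, R — 2 points.

2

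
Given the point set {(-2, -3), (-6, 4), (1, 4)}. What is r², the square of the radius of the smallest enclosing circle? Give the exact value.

1885/98

Call the three points A, B, C in the order given.
Side lengths²: AB² = 65, AC² = 58, BC² = 49.
Since AB² = 65 < 58 + 49 = 107, the triangle is acute, so the smallest enclosing circle is the circumcircle.
Circumcentre = (-2.5, 19/14), r² = 1885/98.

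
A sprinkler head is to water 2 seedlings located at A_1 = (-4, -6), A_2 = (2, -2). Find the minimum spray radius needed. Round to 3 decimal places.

3.606

The smallest circle enclosing two points has them as diameter endpoints.
Centre = midpoint = (-1, -4); r² = |A_1A_2|²/4 = 52/4 = 13.
r = √13 ≈ 3.606.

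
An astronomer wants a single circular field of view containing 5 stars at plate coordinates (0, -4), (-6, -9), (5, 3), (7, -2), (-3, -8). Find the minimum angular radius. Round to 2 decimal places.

The minimum enclosing circle of a finite set is fixed by two of the points (as a diameter) or three (as a circumcircle).
The farthest pair is (-6, -9)–(5, 3) with squared distance 265. The circle on this segment as diameter has centre (-0.5, -3) and r² = 265/4 = 66.25.
Check (0, -4): distance² to centre = 1.25 ≤ 66.25, so it lies inside.
All remaining points lie in this disk, and no smaller disk contains both endpoints, so this is the minimum enclosing circle.
r = √(66.25) ≈ 8.14.

8.14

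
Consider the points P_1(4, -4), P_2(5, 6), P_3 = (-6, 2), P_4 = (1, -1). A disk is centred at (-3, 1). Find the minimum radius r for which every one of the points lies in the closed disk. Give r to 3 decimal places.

9.434

The required radius is the distance from (-3, 1) to the farthest point.
Squared distances: 74, 89, 10, 20.
Maximum is 89, attained at P_2.
r = √89 ≈ 9.434.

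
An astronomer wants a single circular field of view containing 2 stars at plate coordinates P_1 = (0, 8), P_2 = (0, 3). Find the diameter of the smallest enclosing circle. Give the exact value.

5

The smallest circle enclosing two points has them as diameter endpoints.
Centre = midpoint = (0, 5.5); r² = |P_1P_2|²/4 = 25/4 = 6.25.
Diameter = 2r = 2√(6.25) = 5.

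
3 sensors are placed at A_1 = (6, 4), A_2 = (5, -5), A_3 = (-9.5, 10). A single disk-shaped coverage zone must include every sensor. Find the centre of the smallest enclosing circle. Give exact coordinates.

(-2.25, 2.5)

Side lengths²: A_1A_2² = 82, A_1A_3² = 276.25, A_2A_3² = 435.25.
Since A_2A_3² = 435.25 ≥ 276.25 + 82 = 358.25, the angle opposite A_2A_3 is not acute, so the smallest enclosing circle has A_2A_3 as diameter.
Centre = midpoint of A_2A_3 = (-2.25, 2.5), r² = 435.25/4 = 108.8125.
Centre = (-2.25, 2.5).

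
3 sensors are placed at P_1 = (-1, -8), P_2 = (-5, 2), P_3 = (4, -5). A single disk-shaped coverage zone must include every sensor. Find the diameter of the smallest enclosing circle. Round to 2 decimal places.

11.55

Side lengths²: P_1P_2² = 116, P_1P_3² = 34, P_2P_3² = 130.
Since P_2P_3² = 130 < 116 + 34 = 150, the triangle is acute, so the smallest enclosing circle is the circumcircle.
Circumcentre = (-33/31, -69/31), r² = 32045/961.
Diameter = 2r = 2√(32045/961) ≈ 11.55.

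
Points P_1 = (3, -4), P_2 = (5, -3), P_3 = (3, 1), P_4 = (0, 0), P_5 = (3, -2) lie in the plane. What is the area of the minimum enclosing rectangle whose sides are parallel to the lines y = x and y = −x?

In coordinates u = x + y, v = x − y the rectangle is axis-aligned; the map (x,y)→(u,v) scales areas by 2.
u-values: -1, 2, 4, 0, 1; range = 4 − (-1) = 5.
v-values: 7, 8, 2, 0, 5; range = 8 − 0 = 8.
Area = (5 × 8) / 2 = 20.

20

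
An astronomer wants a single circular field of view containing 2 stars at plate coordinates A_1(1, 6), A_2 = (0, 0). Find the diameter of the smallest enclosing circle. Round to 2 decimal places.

The smallest circle enclosing two points has them as diameter endpoints.
Centre = midpoint = (0.5, 3); r² = |A_1A_2|²/4 = 37/4 = 9.25.
Diameter = 2r = 2√(9.25) ≈ 6.08.

6.08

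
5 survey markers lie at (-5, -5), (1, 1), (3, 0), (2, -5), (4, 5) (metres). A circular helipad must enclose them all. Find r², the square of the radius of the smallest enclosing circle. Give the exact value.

45.25

The farthest pair is (-5, -5)–(4, 5) with squared distance 181. The circle on this segment as diameter has centre (-0.5, 0) and r² = 181/4 = 45.25.
Check (1, 1): distance² to centre = 3.25 ≤ 45.25, so it lies inside.
All remaining points lie in this disk, and no smaller disk contains both endpoints, so this is the minimum enclosing circle.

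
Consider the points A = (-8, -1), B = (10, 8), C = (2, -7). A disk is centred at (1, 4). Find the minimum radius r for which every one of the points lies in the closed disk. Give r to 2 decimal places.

11.05

The required radius is the distance from (1, 4) to the farthest point.
Squared distances: 106, 97, 122.
Maximum is 122, attained at C.
r = √122 ≈ 11.05.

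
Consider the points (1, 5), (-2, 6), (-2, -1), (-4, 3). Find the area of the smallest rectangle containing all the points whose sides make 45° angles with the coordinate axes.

In coordinates u = x + y, v = x − y the rectangle is axis-aligned; the map (x,y)→(u,v) scales areas by 2.
u-values: 6, 4, -3, -1; range = 6 − (-3) = 9.
v-values: -4, -8, -1, -7; range = -1 − (-8) = 7.
Area = (9 × 7) / 2 = 31.5.

31.5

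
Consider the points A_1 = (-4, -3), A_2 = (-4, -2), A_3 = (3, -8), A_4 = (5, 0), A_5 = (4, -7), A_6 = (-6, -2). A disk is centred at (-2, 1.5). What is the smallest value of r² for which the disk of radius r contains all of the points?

The required radius is the distance from (-2, 1.5) to the farthest point.
Squared distances: 24.25, 16.25, 115.25, 51.25, 108.25, 28.25.
Maximum is 115.25, attained at A_3.

115.25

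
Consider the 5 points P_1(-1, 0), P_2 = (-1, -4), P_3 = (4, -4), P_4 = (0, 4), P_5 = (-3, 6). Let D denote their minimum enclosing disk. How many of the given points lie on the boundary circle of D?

2

A smallest enclosing disk is always determined by at most three of the input points on its boundary.
The farthest pair is P_3–P_5 with squared distance 149. The circle on this segment as diameter has centre (0.5, 1) and r² = 149/4 = 37.25.
Check P_1: distance² to centre = 3.25 ≤ 37.25, so it lies inside.
All remaining points lie in this disk, and no smaller disk contains both endpoints, so this is the minimum enclosing circle.
The points at distance exactly r from the centre are P_3, P_5 — 2 points.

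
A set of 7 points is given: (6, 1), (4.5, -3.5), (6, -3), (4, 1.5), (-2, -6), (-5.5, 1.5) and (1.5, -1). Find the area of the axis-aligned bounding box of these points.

x ranges over [-5.5, 6], width 11.5.
y ranges over [-6, 1.5], height 7.5.
Area = 11.5 × 7.5 = 86.25.

86.25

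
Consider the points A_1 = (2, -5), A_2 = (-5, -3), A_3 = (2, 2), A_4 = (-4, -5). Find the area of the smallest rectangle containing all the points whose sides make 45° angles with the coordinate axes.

In coordinates u = x + y, v = x − y the rectangle is axis-aligned; the map (x,y)→(u,v) scales areas by 2.
u-values: -3, -8, 4, -9; range = 4 − (-9) = 13.
v-values: 7, -2, 0, 1; range = 7 − (-2) = 9.
Area = (13 × 9) / 2 = 58.5.

58.5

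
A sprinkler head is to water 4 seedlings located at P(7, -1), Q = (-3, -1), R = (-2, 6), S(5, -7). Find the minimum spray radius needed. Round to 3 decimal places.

7.382

By Welzl's lemma the MEC is supported by two points (diametrically opposite) or three points (on a circumcircle).
The farthest pair is R–S with squared distance 218. The circle on this segment as diameter has centre (1.5, -0.5) and r² = 218/4 = 54.5.
Check P: distance² to centre = 30.5 ≤ 54.5, so it lies inside.
All remaining points lie in this disk, and no smaller disk contains both endpoints, so this is the minimum enclosing circle.
r = √(54.5) ≈ 7.382.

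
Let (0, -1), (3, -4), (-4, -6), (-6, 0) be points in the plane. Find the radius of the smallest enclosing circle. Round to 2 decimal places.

4.92

The farthest pair is (3, -4)–(-6, 0) with squared distance 97. The circle on this segment as diameter has centre (-1.5, -2) and r² = 97/4 = 24.25.
Check (0, -1): distance² to centre = 3.25 ≤ 24.25, so it lies inside.
All remaining points lie in this disk, and no smaller disk contains both endpoints, so this is the minimum enclosing circle.
r = √(24.25) ≈ 4.92.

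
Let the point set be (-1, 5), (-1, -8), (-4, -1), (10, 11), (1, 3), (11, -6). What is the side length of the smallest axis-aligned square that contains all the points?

The bounding box has width 15 and height 19.
An axis-aligned square enclosing the set must have side ≥ max(width, height).
So the minimum side is max(15, 19) = 19.

19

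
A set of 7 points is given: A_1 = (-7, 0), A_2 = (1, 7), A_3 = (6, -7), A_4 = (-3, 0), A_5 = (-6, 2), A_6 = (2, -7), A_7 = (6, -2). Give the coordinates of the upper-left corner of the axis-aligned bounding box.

(-7, 7)

x-range [-7, 6], y-range [-7, 7].
The upper-left corner is (-7, 7).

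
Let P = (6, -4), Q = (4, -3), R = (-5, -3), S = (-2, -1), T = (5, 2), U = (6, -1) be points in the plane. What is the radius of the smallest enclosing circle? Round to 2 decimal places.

The minimum enclosing circle of a finite set is fixed by two of the points (as a diameter) or three (as a circumcircle).
The minimum enclosing circle is determined by three boundary points: P, R, T.
Their circumcentre is (17/26, -47/26) with r² = 11285/338.
The farthest remaining point U is at distance² 9881/338 ≤ 11285/338.
r = √(11285/338) ≈ 5.78.

5.78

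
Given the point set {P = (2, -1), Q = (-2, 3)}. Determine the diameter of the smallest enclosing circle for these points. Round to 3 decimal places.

The smallest circle enclosing two points has them as diameter endpoints.
Centre = midpoint = (0, 1); r² = |PQ|²/4 = 32/4 = 8.
Diameter = 2r = 2√8 ≈ 5.657.

5.657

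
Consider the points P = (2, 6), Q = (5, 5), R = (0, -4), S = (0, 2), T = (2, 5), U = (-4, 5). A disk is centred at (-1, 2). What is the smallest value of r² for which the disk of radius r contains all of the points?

45

The required radius is the distance from (-1, 2) to the farthest point.
Squared distances: 25, 45, 37, 1, 18, 18.
Maximum is 45, attained at Q.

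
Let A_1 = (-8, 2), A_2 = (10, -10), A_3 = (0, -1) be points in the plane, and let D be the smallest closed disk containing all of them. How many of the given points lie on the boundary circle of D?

Side lengths²: A_1A_2² = 468, A_1A_3² = 73, A_2A_3² = 181.
Since A_1A_2² = 468 ≥ 181 + 73 = 254, the angle opposite A_1A_2 is not acute, so the smallest enclosing circle has A_1A_2 as diameter.
Centre = midpoint of A_1A_2 = (1, -4), r² = 468/4 = 117.
The points at distance exactly r from the centre are A_1, A_2 — 2 points.

2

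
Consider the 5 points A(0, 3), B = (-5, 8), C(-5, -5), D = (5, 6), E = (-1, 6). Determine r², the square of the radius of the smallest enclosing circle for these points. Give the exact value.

The minimum enclosing circle is determined by three boundary points: B, C, D.
Their circumcentre is (-1.1, 1.5) with r² = 57.46.
The farthest remaining point E is at distance² 20.26 ≤ 57.46.

57.46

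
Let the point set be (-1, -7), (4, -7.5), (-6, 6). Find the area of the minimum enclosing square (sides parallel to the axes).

182.25

The bounding box has width 10 and height 13.5.
An axis-aligned square enclosing the set must have side ≥ max(width, height).
So the minimum side is max(10, 13.5) = 13.5.
Area = 13.5² = 182.25.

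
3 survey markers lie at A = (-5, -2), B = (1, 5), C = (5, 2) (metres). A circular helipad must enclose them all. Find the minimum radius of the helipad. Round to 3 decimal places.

Side lengths²: AB² = 85, AC² = 116, BC² = 25.
Since AC² = 116 ≥ 85 + 25 = 110, the angle opposite AC is not acute, so the smallest enclosing circle has AC as diameter.
Centre = midpoint of AC = (0, 0), r² = 116/4 = 29.
r = √29 ≈ 5.385.

5.385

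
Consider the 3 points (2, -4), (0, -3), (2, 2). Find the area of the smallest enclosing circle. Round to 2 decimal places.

28.27

Call the three points A, B, C in the order given.
Side lengths²: AB² = 5, AC² = 36, BC² = 29.
Since AC² = 36 ≥ 29 + 5 = 34, the angle opposite AC is not acute, so the smallest enclosing circle has AC as diameter.
Centre = midpoint of AC = (2, -1), r² = 36/4 = 9.
Area = π·r² = π·9 ≈ 28.27.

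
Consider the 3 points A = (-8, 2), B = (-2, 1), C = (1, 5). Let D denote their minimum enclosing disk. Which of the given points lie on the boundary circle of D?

A, C

Side lengths²: AB² = 37, AC² = 90, BC² = 25.
Since AC² = 90 ≥ 37 + 25 = 62, the angle opposite AC is not acute, so the smallest enclosing circle has AC as diameter.
Centre = midpoint of AC = (-3.5, 3.5), r² = 90/4 = 22.5.
The points at distance exactly r from the centre are A, C — 2 points.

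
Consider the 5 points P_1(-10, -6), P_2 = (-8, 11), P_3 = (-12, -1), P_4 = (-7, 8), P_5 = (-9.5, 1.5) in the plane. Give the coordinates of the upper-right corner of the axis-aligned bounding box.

(-7, 11)

x-range [-12, -7], y-range [-6, 11].
The upper-right corner is (-7, 11).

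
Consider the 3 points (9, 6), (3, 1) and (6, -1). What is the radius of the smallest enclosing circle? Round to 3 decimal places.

Call the three points A, B, C in the order given.
Side lengths²: AB² = 61, AC² = 58, BC² = 13.
Since AB² = 61 < 58 + 13 = 71, the triangle is acute, so the smallest enclosing circle is the circumcircle.
Circumcentre = (349/54, 53/18), r² = 22997/1458.
r = √(22997/1458) ≈ 3.972.

3.972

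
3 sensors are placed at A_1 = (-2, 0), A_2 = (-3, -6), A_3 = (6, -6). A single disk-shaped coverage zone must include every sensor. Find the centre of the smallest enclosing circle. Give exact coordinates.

Side lengths²: A_1A_2² = 37, A_1A_3² = 100, A_2A_3² = 81.
Since A_1A_3² = 100 < 81 + 37 = 118, the triangle is acute, so the smallest enclosing circle is the circumcircle.
Circumcentre = (1.5, -11/3), r² = 925/36.
Centre = (1.5, -11/3).

(1.5, -11/3)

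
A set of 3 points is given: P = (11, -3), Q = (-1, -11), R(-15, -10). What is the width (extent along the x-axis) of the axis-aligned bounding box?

max x = 11, min x = -15, so width = 26.

26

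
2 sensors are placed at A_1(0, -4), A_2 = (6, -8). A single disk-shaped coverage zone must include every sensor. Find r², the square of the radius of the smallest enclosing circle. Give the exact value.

13

The smallest circle enclosing two points has them as diameter endpoints.
Centre = midpoint = (3, -6); r² = |A_1A_2|²/4 = 52/4 = 13.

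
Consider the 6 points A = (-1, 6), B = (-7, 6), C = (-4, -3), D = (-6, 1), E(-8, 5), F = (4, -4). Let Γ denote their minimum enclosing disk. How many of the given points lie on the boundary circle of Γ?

2

A smallest enclosing disk is always determined by at most three of the input points on its boundary.
The farthest pair is E–F with squared distance 225. The circle on this segment as diameter has centre (-2, 0.5) and r² = 225/4 = 56.25.
Check A: distance² to centre = 31.25 ≤ 56.25, so it lies inside.
All remaining points lie in this disk, and no smaller disk contains both endpoints, so this is the minimum enclosing circle.
The points at distance exactly r from the centre are E, F — 2 points.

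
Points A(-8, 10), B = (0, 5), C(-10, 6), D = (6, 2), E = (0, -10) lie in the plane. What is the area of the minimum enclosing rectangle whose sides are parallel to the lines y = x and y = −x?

In coordinates u = x + y, v = x − y the rectangle is axis-aligned; the map (x,y)→(u,v) scales areas by 2.
u-values: 2, 5, -4, 8, -10; range = 8 − (-10) = 18.
v-values: -18, -5, -16, 4, 10; range = 10 − (-18) = 28.
Area = (18 × 28) / 2 = 252.

252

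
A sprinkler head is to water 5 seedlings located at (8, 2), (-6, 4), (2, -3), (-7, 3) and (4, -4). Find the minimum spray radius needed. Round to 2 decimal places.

7.52

By Welzl's lemma the MEC is supported by two points (diametrically opposite) or three points (on a circumcircle).
The farthest pair is (8, 2)–(-7, 3) with squared distance 226. The circle on this segment as diameter has centre (0.5, 2.5) and r² = 226/4 = 56.5.
Check (-6, 4): distance² to centre = 44.5 ≤ 56.5, so it lies inside.
All remaining points lie in this disk, and no smaller disk contains both endpoints, so this is the minimum enclosing circle.
r = √(56.5) ≈ 7.52.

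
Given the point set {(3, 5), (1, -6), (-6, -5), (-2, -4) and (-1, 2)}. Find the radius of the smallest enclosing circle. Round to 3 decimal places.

6.727

By Welzl's lemma the MEC is supported by two points (diametrically opposite) or three points (on a circumcircle).
The farthest pair is (3, 5)–(-6, -5) with squared distance 181. The circle on this segment as diameter has centre (-1.5, 0) and r² = 181/4 = 45.25.
Check (1, -6): distance² to centre = 42.25 ≤ 45.25, so it lies inside.
All remaining points lie in this disk, and no smaller disk contains both endpoints, so this is the minimum enclosing circle.
r = √(45.25) ≈ 6.727.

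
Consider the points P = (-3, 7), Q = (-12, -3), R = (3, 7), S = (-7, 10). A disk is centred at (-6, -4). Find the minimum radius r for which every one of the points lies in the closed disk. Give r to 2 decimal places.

The required radius is the distance from (-6, -4) to the farthest point.
Squared distances: 130, 37, 202, 197.
Maximum is 202, attained at R.
r = √202 ≈ 14.21.

14.21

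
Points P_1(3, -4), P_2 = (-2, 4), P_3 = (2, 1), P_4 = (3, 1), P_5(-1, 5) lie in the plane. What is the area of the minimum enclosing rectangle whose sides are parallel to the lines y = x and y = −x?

In coordinates u = x + y, v = x − y the rectangle is axis-aligned; the map (x,y)→(u,v) scales areas by 2.
u-values: -1, 2, 3, 4, 4; range = 4 − (-1) = 5.
v-values: 7, -6, 1, 2, -6; range = 7 − (-6) = 13.
Area = (5 × 13) / 2 = 32.5.

32.5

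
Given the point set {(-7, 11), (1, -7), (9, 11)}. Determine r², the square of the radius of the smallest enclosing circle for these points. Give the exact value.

9409/81

Call the three points A, B, C in the order given.
Side lengths²: AB² = 388, AC² = 256, BC² = 388.
Since BC² = 388 < 388 + 256 = 644, the triangle is acute, so the smallest enclosing circle is the circumcircle.
Circumcentre = (1, 34/9), r² = 9409/81.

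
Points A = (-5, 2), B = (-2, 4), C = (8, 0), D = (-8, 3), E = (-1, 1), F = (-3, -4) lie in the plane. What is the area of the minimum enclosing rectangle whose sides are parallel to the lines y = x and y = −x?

In coordinates u = x + y, v = x − y the rectangle is axis-aligned; the map (x,y)→(u,v) scales areas by 2.
u-values: -3, 2, 8, -5, 0, -7; range = 8 − (-7) = 15.
v-values: -7, -6, 8, -11, -2, 1; range = 8 − (-11) = 19.
Area = (15 × 19) / 2 = 142.5.

142.5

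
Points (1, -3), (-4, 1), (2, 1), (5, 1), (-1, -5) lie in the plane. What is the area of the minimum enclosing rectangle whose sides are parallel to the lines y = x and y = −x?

54

In coordinates u = x + y, v = x − y the rectangle is axis-aligned; the map (x,y)→(u,v) scales areas by 2.
u-values: -2, -3, 3, 6, -6; range = 6 − (-6) = 12.
v-values: 4, -5, 1, 4, 4; range = 4 − (-5) = 9.
Area = (12 × 9) / 2 = 54.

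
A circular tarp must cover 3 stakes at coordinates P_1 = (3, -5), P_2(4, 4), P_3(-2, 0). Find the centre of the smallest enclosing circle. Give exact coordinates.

(2.6, -0.4)

Side lengths²: P_1P_2² = 82, P_1P_3² = 50, P_2P_3² = 52.
Since P_1P_2² = 82 < 52 + 50 = 102, the triangle is acute, so the smallest enclosing circle is the circumcircle.
Circumcentre = (2.6, -0.4), r² = 21.32.
Centre = (2.6, -0.4).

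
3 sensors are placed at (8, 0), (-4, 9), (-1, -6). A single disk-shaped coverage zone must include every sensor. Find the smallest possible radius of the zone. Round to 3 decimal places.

8.111

Call the three points A, B, C in the order given.
Side lengths²: AB² = 225, AC² = 117, BC² = 234.
Since BC² = 234 < 225 + 117 = 342, the triangle is acute, so the smallest enclosing circle is the circumcircle.
Circumcentre = (5/34, 69/34), r² = 38025/578.
r = √(38025/578) ≈ 8.111.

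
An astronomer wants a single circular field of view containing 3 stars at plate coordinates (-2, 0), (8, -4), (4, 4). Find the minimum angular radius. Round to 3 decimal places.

Call the three points A, B, C in the order given.
Side lengths²: AB² = 116, AC² = 52, BC² = 80.
Since AB² = 116 < 80 + 52 = 132, the triangle is acute, so the smallest enclosing circle is the circumcircle.
Circumcentre = (3.25, -1.375), r² = 29.453125.
r = √(29.453125) ≈ 5.427.

5.427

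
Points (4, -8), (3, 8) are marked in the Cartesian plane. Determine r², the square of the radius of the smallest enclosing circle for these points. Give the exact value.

64.25

The smallest circle enclosing two points has them as diameter endpoints.
Centre = midpoint = (3.5, 0); r² = |(4, -8)−(3, 8)|²/4 = 257/4 = 64.25.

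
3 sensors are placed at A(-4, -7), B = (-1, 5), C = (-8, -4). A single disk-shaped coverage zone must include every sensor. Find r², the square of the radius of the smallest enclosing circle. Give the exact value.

27625/722

Side lengths²: AB² = 153, AC² = 25, BC² = 130.
Since AB² = 153 < 130 + 25 = 155, the triangle is acute, so the smallest enclosing circle is the circumcircle.
Circumcentre = (-99/38, -37/38), r² = 27625/722.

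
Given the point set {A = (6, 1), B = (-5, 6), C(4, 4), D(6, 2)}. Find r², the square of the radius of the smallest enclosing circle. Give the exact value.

The farthest pair is A–B with squared distance 146. The circle on this segment as diameter has centre (0.5, 3.5) and r² = 146/4 = 36.5.
Check C: distance² to centre = 12.5 ≤ 36.5, so it lies inside.
All remaining points lie in this disk, and no smaller disk contains both endpoints, so this is the minimum enclosing circle.

36.5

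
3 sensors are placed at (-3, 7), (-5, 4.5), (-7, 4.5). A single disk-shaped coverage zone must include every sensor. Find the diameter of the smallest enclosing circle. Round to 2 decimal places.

4.72

Call the three points A, B, C in the order given.
Side lengths²: AB² = 10.25, AC² = 22.25, BC² = 4.
Since AC² = 22.25 ≥ 10.25 + 4 = 14.25, the angle opposite AC is not acute, so the smallest enclosing circle has AC as diameter.
Centre = midpoint of AC = (-5, 5.75), r² = 22.25/4 = 5.5625.
Diameter = 2r = 2√(5.5625) ≈ 4.72.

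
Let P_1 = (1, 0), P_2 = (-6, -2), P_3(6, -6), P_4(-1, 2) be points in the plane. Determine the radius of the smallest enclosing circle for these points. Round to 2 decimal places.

By Welzl's lemma the MEC is supported by two points (diametrically opposite) or three points (on a circumcircle).
The farthest pair is P_2–P_3 with squared distance 160. The circle on this segment as diameter has centre (0, -4) and r² = 160/4 = 40.
Check P_1: distance² to centre = 17 ≤ 40, so it lies inside.
All remaining points lie in this disk, and no smaller disk contains both endpoints, so this is the minimum enclosing circle.
r = √40 ≈ 6.32.

6.32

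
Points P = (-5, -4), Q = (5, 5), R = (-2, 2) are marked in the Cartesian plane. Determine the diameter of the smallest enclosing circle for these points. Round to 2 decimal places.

13.45

Side lengths²: PQ² = 181, PR² = 45, QR² = 58.
Since PQ² = 181 ≥ 58 + 45 = 103, the angle opposite PQ is not acute, so the smallest enclosing circle has PQ as diameter.
Centre = midpoint of PQ = (0, 0.5), r² = 181/4 = 45.25.
Diameter = 2r = 2√(45.25) ≈ 13.45.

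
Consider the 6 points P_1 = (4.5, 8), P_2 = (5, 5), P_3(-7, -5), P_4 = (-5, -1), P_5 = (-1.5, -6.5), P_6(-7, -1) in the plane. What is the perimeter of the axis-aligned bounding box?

Width = max x − min x = 5 − (-7) = 12.
Height = max y − min y = 8 − (-6.5) = 14.5.
Perimeter = 2(12 + 14.5) = 53.

53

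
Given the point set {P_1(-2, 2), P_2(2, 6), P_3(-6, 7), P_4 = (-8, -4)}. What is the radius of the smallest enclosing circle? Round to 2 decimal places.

The farthest pair is P_2–P_4 with squared distance 200. The circle on this segment as diameter has centre (-3, 1) and r² = 200/4 = 50.
Check P_1: distance² to centre = 2 ≤ 50, so it lies inside.
All remaining points lie in this disk, and no smaller disk contains both endpoints, so this is the minimum enclosing circle.
r = √50 ≈ 7.07.

7.07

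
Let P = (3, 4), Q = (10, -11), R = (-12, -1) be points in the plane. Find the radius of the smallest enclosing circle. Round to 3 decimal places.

Side lengths²: PQ² = 274, PR² = 250, QR² = 584.
Since QR² = 584 ≥ 274 + 250 = 524, the angle opposite QR is not acute, so the smallest enclosing circle has QR as diameter.
Centre = midpoint of QR = (-1, -6), r² = 584/4 = 146.
r = √146 ≈ 12.083.

12.083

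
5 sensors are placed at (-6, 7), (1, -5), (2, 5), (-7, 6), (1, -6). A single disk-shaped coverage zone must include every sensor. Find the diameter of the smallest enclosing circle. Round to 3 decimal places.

The farthest pair is (-6, 7)–(1, -6) with squared distance 218. The circle on this segment as diameter has centre (-2.5, 0.5) and r² = 218/4 = 54.5.
Check (1, -5): distance² to centre = 42.5 ≤ 54.5, so it lies inside.
All remaining points lie in this disk, and no smaller disk contains both endpoints, so this is the minimum enclosing circle.
Diameter = 2r = 2√(54.5) ≈ 14.765.

14.765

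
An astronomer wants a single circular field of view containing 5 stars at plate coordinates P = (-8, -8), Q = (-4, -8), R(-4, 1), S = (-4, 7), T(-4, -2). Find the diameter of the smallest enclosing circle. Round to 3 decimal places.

15.524

The minimum enclosing circle of a finite set is fixed by two of the points (as a diameter) or three (as a circumcircle).
The farthest pair is P–S with squared distance 241. The circle on this segment as diameter has centre (-6, -0.5) and r² = 241/4 = 60.25.
Check Q: distance² to centre = 60.25 ≤ 60.25, so it lies inside.
All remaining points lie in this disk, and no smaller disk contains both endpoints, so this is the minimum enclosing circle.
Diameter = 2r = 2√(60.25) ≈ 15.524.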